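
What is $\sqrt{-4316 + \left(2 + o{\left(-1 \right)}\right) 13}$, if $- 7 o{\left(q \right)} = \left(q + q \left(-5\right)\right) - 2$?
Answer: $\frac{34 i \sqrt{182}}{7} \approx 65.526 i$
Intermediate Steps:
$o{\left(q \right)} = \frac{2}{7} + \frac{4 q}{7}$ ($o{\left(q \right)} = - \frac{\left(q + q \left(-5\right)\right) - 2}{7} = - \frac{\left(q - 5 q\right) - 2}{7} = - \frac{- 4 q - 2}{7} = - \frac{-2 - 4 q}{7} = \frac{2}{7} + \frac{4 q}{7}$)
$\sqrt{-4316 + \left(2 + o{\left(-1 \right)}\right) 13} = \sqrt{-4316 + \left(2 + \left(\frac{2}{7} + \frac{4}{7} \left(-1\right)\right)\right) 13} = \sqrt{-4316 + \left(2 + \left(\frac{2}{7} - \frac{4}{7}\right)\right) 13} = \sqrt{-4316 + \left(2 - \frac{2}{7}\right) 13} = \sqrt{-4316 + \frac{12}{7} \cdot 13} = \sqrt{-4316 + \frac{156}{7}} = \sqrt{- \frac{30056}{7}} = \frac{34 i \sqrt{182}}{7}$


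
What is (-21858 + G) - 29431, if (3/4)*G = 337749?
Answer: 399043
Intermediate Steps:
G = 450332 (G = (4/3)*337749 = 450332)
(-21858 + G) - 29431 = (-21858 + 450332) - 29431 = 428474 - 29431 = 399043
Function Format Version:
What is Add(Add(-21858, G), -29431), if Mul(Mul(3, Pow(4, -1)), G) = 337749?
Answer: 399043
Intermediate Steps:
G = 450332 (G = Mul(Rational(4, 3), 337749) = 450332)
Add(Add(-21858, G), -29431) = Add(Add(-21858, 450332), -29431) = Add(428474, -29431) = 399043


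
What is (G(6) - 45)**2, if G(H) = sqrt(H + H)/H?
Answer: (135 - sqrt(3))**2/9 ≈ 1973.4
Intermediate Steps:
G(H) = sqrt(2)/sqrt(H) (G(H) = sqrt(2*H)/H = (sqrt(2)*sqrt(H))/H = sqrt(2)/sqrt(H))
(G(6) - 45)**2 = (sqrt(2)/sqrt(6) - 45)**2 = (sqrt(2)*(sqrt(6)/6) - 45)**2 = (sqrt(3)/3 - 45)**2 = (-45 + sqrt(3)/3)**2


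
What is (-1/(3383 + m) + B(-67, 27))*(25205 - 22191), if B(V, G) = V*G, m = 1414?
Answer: -26154810836/4797 ≈ -5.4523e+6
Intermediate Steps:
B(V, G) = G*V
(-1/(3383 + m) + B(-67, 27))*(25205 - 22191) = (-1/(3383 + 1414) + 27*(-67))*(25205 - 22191) = (-1/4797 - 1809)*3014 = -8677774/4797*3014 = -26154810836/4797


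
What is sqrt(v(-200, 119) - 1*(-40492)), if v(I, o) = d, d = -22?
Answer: sqrt(40470) ≈ 201.17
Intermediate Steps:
v(I, o) = -22
sqrt(v(-200, 119) - 1*(-40492)) = sqrt(-22 - 1*(-40492)) = sqrt(-22 + 40492) = sqrt(40470)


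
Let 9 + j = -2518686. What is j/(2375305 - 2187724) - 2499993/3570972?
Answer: -1051460056497/74427388748 ≈ -14.127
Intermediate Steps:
j = -2518695 (j = -9 - 2518686 = -2518695)
j/(2375305 - 2187724) - 2499993/3570972 = -2518695/(2375305 - 2187724) - 2499993/3570972 = -2518695/187581 - 2499993*1/3570972 = -2518695*1/187581 - 833331/1190324 = -839565/62527 - 833331/1190324 = -1051460056497/74427388748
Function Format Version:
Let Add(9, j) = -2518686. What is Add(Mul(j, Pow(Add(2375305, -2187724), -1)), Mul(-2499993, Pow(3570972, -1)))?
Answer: Rational(-1051460056497, 74427388748) ≈ -14.127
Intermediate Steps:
j = -2518695 (j = Add(-9, -2518686) = -2518695)
Add(Mul(j, Pow(Add(2375305, -2187724), -1)), Mul(-2499993, Pow(3570972, -1))) = Add(Mul(-2518695, Pow(Add(2375305, -2187724), -1)), Mul(-2499993, Pow(3570972, -1))) = Add(Mul(-2518695, Pow(187581, -1)), Mul(-2499993, Rational(1, 3570972))) = Add(Mul(-2518695, Rational(1, 187581)), Rational(-833331, 1190324)) = Add(Rational(-839565, 62527), Rational(-833331, 1190324)) = Rational(-1051460056497, 74427388748)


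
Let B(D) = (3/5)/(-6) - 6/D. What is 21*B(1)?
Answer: -1281/10 ≈ -128.10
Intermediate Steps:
B(D) = -1/10 - 6/D (B(D) = (3*(1/5))*(-1/6) - 6/D = (3/5)*(-1/6) - 6/D = -1/10 - 6/D)
21*B(1) = 21*((1/10)*(-60 - 1*1)/1) = 21*((1/10)*1*(-60 - 1)) = 21*((1/10)*1*(-61)) = 21*(-61/10) = -1281/10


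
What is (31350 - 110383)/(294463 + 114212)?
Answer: -79033/408675 ≈ -0.19339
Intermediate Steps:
(31350 - 110383)/(294463 + 114212) = -79033/408675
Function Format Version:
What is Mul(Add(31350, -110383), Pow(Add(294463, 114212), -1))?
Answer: Rational(-79033, 408675) ≈ -0.19339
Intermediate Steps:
Mul(Add(31350, -110383), Pow(Add(294463, 114212), -1)) = Mul(-79033, Pow(408675, -1)) = Mul(-79033, Rational(1, 408675)) = Rational(-79033, 408675)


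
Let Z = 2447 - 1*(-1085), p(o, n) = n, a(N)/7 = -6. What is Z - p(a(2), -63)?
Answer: 3595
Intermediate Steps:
a(N) = -42 (a(N) = 7*(-6) = -42)
Z = 3532 (Z = 2447 + 1085 = 3532)
Z - p(a(2), -63) = 3532 - 1*(-63) = 3532 + 63 = 3595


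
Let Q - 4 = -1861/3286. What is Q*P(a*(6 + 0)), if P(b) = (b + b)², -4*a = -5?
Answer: 2538675/3286 ≈ 772.57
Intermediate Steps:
a = 5/4 (a = -¼*(-5) = 5/4 ≈ 1.2500)
Q = 11283/3286 (Q = 4 - 1861/3286 = 11283/3286 ≈ 3.4337)
P(b) = 4*b² (P(b) = (2*b)² = 4*b²)
Q*P(a*(6 + 0)) = 11283*(4*(5*(6 + 0)/4)²)/3286 = 11283*(4*((5/4)*6)²)/3286 = 11283*(4*(15/2)²)/3286 = 11283*(4*(225/4))/3286 = (11283/3286)*225 = 2538675/3286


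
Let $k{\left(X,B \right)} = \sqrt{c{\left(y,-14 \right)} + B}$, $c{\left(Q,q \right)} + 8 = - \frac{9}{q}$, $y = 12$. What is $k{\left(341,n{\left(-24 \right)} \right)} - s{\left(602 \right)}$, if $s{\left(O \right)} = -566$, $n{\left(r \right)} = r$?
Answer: $566 + \frac{i \sqrt{6146}}{14} \approx 566.0 + 5.5997 i$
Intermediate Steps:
$c{\left(Q,q \right)} = -8 - \frac{9}{q}$
$k{\left(X,B \right)} = \sqrt{- \frac{103}{14} + B}$ ($k{\left(X,B \right)} = \sqrt{\left(-8 - \frac{9}{-14}\right) + B} = \sqrt{\left(-8 - - \frac{9}{14}\right) + B} = \sqrt{\left(-8 + \frac{9}{14}\right) + B} = \sqrt{- \frac{103}{14} + B}$)
$k{\left(341,n{\left(-24 \right)} \right)} - s{\left(602 \right)} = \frac{\sqrt{-1442 + 196 \left(-24\right)}}{14} - -566 = \frac{\sqrt{-1442 - 4704}}{14} + 566 = \frac{\sqrt{-6146}}{14} + 566 = \frac{i \sqrt{6146}}{14} + 566 = 566 + \frac{i \sqrt{6146}}{14}$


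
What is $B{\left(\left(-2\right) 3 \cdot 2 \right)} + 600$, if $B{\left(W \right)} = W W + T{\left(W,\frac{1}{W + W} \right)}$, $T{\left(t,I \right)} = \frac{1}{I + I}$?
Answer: $732$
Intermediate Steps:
$T{\left(t,I \right)} = \frac{1}{2 I}$
$B{\left(W \right)} = W + W^{2}$ ($B{\left(W \right)} = W W + \frac{1}{2 \frac{1}{W + W}} = W^{2} + \frac{1}{2 \frac{1}{2 W}} = W^{2} + \frac{2 W}{2} = W^{2} + W = W + W^{2}$)
$B{\left(\left(-2\right) 3 \cdot 2 \right)} + 600 = \left(-2\right) 3 \cdot 2 \left(1 + \left(-2\right) 3 \cdot 2\right) + 600 = \left(-6\right) 2 \left(1 - 12\right) + 600 = - 12 \left(1 - 12\right) + 600 = \left(-12\right) \left(-11\right) + 600 = 132 + 600 = 732$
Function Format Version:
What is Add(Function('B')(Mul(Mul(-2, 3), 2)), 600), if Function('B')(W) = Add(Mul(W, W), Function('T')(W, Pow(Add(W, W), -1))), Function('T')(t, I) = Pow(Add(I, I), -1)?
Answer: 732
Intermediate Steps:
Function('T')(t, I) = Mul(Rational(1, 2), Pow(I, -1)) (Function('T')(t, I) = Pow(Mul(2, I), -1) = Mul(Rational(1, 2), Pow(I, -1)))
Function('B')(W) = Add(W, Pow(W, 2)) (Function('B')(W) = Add(Mul(W, W), Mul(Rational(1, 2), Pow(Pow(Add(W, W), -1), -1))) = Add(Pow(W, 2), Mul(Rational(1, 2), Pow(Pow(Mul(2, W), -1), -1))) = Add(Pow(W, 2), Mul(Rational(1, 2), Pow(Mul(Rational(1, 2), Pow(W, -1)), -1))) = Add(Pow(W, 2), Mul(Rational(1, 2), Mul(2, W))) = Add(Pow(W, 2), W) = Add(W, Pow(W, 2)))
Add(Function('B')(Mul(Mul(-2, 3), 2)), 600) = Add(Mul(Mul(Mul(-2, 3), 2), Add(1, Mul(Mul(-2, 3), 2))), 600) = Add(Mul(Mul(-6, 2), Add(1, Mul(-6, 2))), 600) = Add(Mul(-12, Add(1, -12)), 600) = Add(Mul(-12, -11), 600) = Add(132, 600) = 732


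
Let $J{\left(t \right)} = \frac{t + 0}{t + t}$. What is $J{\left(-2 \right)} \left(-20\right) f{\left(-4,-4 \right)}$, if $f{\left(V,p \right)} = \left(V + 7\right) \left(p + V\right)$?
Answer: $240$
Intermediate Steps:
$J{\left(t \right)} = \frac{1}{2}$ ($J{\left(t \right)} = \frac{t}{2 t} = t \frac{1}{2 t} = \frac{1}{2}$)
$f{\left(V,p \right)} = \left(7 + V\right) \left(V + p\right)$
$J{\left(-2 \right)} \left(-20\right) f{\left(-4,-4 \right)} = \frac{1}{2} \left(-20\right) \left(\left(-4\right)^{2} + 7 \left(-4\right) + 7 \left(-4\right) - -16\right) = - 10 \left(16 - 28 - 28 + 16\right) = \left(-10\right) \left(-24\right) = 240$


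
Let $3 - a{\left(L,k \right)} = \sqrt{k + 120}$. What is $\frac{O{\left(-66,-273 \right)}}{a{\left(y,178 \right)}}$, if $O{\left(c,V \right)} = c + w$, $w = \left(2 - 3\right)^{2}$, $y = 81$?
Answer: $\frac{195}{289} + \frac{65 \sqrt{298}}{289} \approx 4.5574$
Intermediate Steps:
$w = 1$ ($w = \left(-1\right)^{2} = 1$)
$a{\left(L,k \right)} = 3 - \sqrt{120 + k}$ ($a{\left(L,k \right)} = 3 - \sqrt{k + 120} = 3 - \sqrt{120 + k}$)
$O{\left(c,V \right)} = 1 + c$ ($O{\left(c,V \right)} = c + 1 = 1 + c$)
$\frac{O{\left(-66,-273 \right)}}{a{\left(y,178 \right)}} = \frac{1 - 66}{3 - \sqrt{120 + 178}} = - \frac{65}{3 - \sqrt{298}}$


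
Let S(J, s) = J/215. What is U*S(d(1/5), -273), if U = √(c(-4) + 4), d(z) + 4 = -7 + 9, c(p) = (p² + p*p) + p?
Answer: -8*√2/215 ≈ -0.052622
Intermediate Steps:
c(p) = p + 2*p² (c(p) = (p² + p²) + p = 2*p² + p = p + 2*p²)
d(z) = -2 (d(z) = -4 + (-7 + 9) = -4 + 2 = -2)
U = 4*√2 (U = √(-4*(1 + 2*(-4)) + 4) = √(-4*(1 - 8) + 4) = √(-4*(-7) + 4) = √(28 + 4) = √32 = 4*√2 ≈ 5.6569)
S(J, s) = J/215 (S(J, s) = J*(1/215) = J/215)
U*S(d(1/5), -273) = (4*√2)*((1/215)*(-2)) = (4*√2)*(-2/215) = -8*√2/215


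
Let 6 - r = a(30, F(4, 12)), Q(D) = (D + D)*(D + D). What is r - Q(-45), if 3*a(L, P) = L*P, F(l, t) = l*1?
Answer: -8134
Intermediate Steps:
F(l, t) = l
Q(D) = 4*D² (Q(D) = (2*D)*(2*D) = 4*D²)
a(L, P) = L*P/3 (a(L, P) = (L*P)/3 = L*P/3)
r = -34 (r = 6 - 30*4/3 = 6 - 1*40 = 6 - 40 = -34)
r - Q(-45) = -34 - 4*(-45)² = -34 - 4*2025 = -34 - 1*8100 = -34 - 8100 = -8134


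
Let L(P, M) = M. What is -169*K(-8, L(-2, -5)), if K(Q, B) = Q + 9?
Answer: -169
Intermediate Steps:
K(Q, B) = 9 + Q
-169*K(-8, L(-2, -5)) = -169*(9 - 8) = -169*1 = -169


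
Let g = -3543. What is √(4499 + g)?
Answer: 2*√239 ≈ 30.919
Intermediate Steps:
√(4499 + g) = √(4499 - 3543) = √956 = 2*√239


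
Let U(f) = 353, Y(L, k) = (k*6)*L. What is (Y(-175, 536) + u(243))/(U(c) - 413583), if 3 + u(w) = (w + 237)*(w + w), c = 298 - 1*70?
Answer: 329523/413230 ≈ 0.79743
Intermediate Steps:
c = 228 (c = 298 - 70 = 228)
Y(L, k) = 6*L*k (Y(L, k) = (6*k)*L = 6*L*k)
u(w) = -3 + 2*w*(237 + w) (u(w) = -3 + (w + 237)*(w + w) = -3 + (237 + w)*(2*w) = -3 + 2*w*(237 + w))
(Y(-175, 536) + u(243))/(U(c) - 413583) = (6*(-175)*536 + (-3 + 2*243² + 474*243))/(353 - 413583) = (-562800 + (-3 + 2*59049 + 115182))/(-413230) = (-562800 + (-3 + 118098 + 115182))*(-1/413230) = (-562800 + 233277)*(-1/413230) = -329523*(-1/413230) = 329523/413230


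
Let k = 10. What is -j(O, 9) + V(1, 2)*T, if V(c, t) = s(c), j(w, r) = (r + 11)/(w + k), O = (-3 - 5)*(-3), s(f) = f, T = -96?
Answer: -1642/17 ≈ -96.588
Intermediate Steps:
O = 24 (O = -8*(-3) = 24)
j(w, r) = (11 + r)/(10 + w) (j(w, r) = (r + 11)/(w + 10) = (11 + r)/(10 + w))
V(c, t) = c
-j(O, 9) + V(1, 2)*T = -(11 + 9)/(10 + 24) + 1*(-96) = -20/34 - 96 = -1*10/17 - 96 = -10/17 - 96 = -1642/17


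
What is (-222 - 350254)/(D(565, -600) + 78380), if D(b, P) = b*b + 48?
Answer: -350476/397653 ≈ -0.88136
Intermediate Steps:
D(b, P) = 48 + b² (D(b, P) = b² + 48 = 48 + b²)
(-222 - 350254)/(D(565, -600) + 78380) = (-222 - 350254)/((48 + 565²) + 78380) = -350476/((48 + 319225) + 78380) = -350476/(319273 + 78380) = -350476/397653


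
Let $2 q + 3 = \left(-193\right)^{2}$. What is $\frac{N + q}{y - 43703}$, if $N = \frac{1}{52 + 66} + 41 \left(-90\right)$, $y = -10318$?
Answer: $- \frac{587365}{2124826} \approx -0.27643$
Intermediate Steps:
$N = - \frac{435419}{118}$ ($N = \frac{1}{118} - 3690 = - \frac{435419}{118} \approx -3690.0$)
$q = 18623$ ($q = - \frac{3}{2} + \frac{\left(-193\right)^{2}}{2} = - \frac{3}{2} + \frac{1}{2} \cdot 37249 = - \frac{3}{2} + \frac{37249}{2} = 18623$)
$\frac{N + q}{y - 43703} = \frac{- \frac{435419}{118} + 18623}{-10318 - 43703} = \frac{1762095}{118 \left(-54021\right)} = \frac{1762095}{118} \left(- \frac{1}{54021}\right) = - \frac{587365}{2124826}$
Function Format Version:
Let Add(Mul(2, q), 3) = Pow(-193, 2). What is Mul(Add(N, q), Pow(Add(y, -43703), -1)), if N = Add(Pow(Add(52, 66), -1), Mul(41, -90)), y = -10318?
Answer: Rational(-587365, 2124826) ≈ -0.27643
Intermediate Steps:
N = Rational(-435419, 118) (N = Add(Pow(118, -1), -3690) = Add(Rational(1, 118), -3690) = Rational(-435419, 118) ≈ -3690.0)
q = 18623 (q = Add(Rational(-3, 2), Mul(Rational(1, 2), Pow(-193, 2))) = Add(Rational(-3, 2), Mul(Rational(1, 2), 37249)) = Add(Rational(-3, 2), Rational(37249, 2)) = 18623)
Mul(Add(N, q), Pow(Add(y, -43703), -1)) = Mul(Add(Rational(-435419, 118), 18623), Pow(Add(-10318, -43703), -1)) = Mul(Rational(1762095, 118), Pow(-54021, -1)) = Mul(Rational(1762095, 118), Rational(-1, 54021)) = Rational(-587365, 2124826)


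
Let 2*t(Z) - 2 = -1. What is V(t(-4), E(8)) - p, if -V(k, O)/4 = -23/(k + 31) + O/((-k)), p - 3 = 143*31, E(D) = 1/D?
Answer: -279221/63 ≈ -4432.1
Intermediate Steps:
t(Z) = ½ (t(Z) = 1 + (½)*(-1) = 1 - ½ = ½)
p = 4436 (p = 3 + 143*31 = 3 + 4433 = 4436)
V(k, O) = 92/(31 + k) + 4*O/k (V(k, O) = -4*(-23/(k + 31) + O/((-k))) = -4*(-23/(31 + k) + O*(-1/k)) = -4*(-23/(31 + k) - O/k) = 92/(31 + k) + 4*O/k)
V(t(-4), E(8)) - p = 4*(23*(½) + 31/8 + (½)/8)/((½)*(31 + ½)) - 1*4436 = 4*2*(23/2 + 31*(⅛) + (⅛)*(½))/(63/2) - 4436 = 4*2*(2/63)*(23/2 + 31/8 + 1/16) - 4436 = 4*2*(2/63)*(247/16) - 4436 = 247/63 - 4436 = -279221/63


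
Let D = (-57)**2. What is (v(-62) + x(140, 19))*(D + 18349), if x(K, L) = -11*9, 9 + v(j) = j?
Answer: -3671660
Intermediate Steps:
v(j) = -9 + j
D = 3249
x(K, L) = -99
(v(-62) + x(140, 19))*(D + 18349) = ((-9 - 62) - 99)*(3249 + 18349) = (-71 - 99)*21598 = -170*21598 = -3671660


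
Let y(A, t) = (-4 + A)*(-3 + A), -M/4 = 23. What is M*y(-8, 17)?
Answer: -12144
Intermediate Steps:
M = -92 (M = -4*23 = -92)
M*y(-8, 17) = -92*(12 + (-8)² - 7*(-8)) = -92*(12 + 64 + 56) = -92*132 = -12144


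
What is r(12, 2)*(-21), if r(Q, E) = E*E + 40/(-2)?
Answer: 336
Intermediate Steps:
r(Q, E) = -20 + E**2 (r(Q, E) = E**2 + 40*(-1/2) = E**2 - 20 = -20 + E**2)
r(12, 2)*(-21) = (-20 + 2**2)*(-21) = (-20 + 4)*(-21) = -16*(-21) = 336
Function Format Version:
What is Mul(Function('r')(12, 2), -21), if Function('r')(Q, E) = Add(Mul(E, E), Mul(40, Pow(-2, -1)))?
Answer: 336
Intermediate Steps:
Function('r')(Q, E) = Add(-20, Pow(E, 2)) (Function('r')(Q, E) = Add(Pow(E, 2), Mul(40, Rational(-1, 2))) = Add(Pow(E, 2), -20) = Add(-20, Pow(E, 2)))
Mul(Function('r')(12, 2), -21) = Mul(Add(-20, Pow(2, 2)), -21) = Mul(Add(-20, 4), -21) = Mul(-16, -21) = 336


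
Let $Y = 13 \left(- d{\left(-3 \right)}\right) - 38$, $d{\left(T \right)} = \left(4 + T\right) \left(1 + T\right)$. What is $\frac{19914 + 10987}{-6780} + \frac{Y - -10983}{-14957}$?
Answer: $- \frac{536569637}{101408460} \approx -5.2912$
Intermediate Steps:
$d{\left(T \right)} = \left(1 + T\right) \left(4 + T\right)$
$Y = -12$ ($Y = 13 \left(- (4 + \left(-3\right)^{2} + 5 \left(-3\right))\right) - 38 = 13 \left(- (4 + 9 - 15)\right) - 38 = 13 \left(\left(-1\right) \left(-2\right)\right) - 38 = 13 \cdot 2 - 38 = 26 - 38 = -12$)
$\frac{19914 + 10987}{-6780} + \frac{Y - -10983}{-14957} = \frac{19914 + 10987}{-6780} + \frac{-12 - -10983}{-14957} = 30901 \left(- \frac{1}{6780}\right) + \left(-12 + 10983\right) \left(- \frac{1}{14957}\right) = - \frac{30901}{6780} + 10971 \left(- \frac{1}{14957}\right) = - \frac{30901}{6780} - \frac{10971}{14957} = - \frac{536569637}{101408460}$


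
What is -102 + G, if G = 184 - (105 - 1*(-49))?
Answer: -72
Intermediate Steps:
G = 30 (G = 184 - (105 + 49) = 184 - 1*154 = 184 - 154 = 30)
-102 + G = -102 + 30 = -72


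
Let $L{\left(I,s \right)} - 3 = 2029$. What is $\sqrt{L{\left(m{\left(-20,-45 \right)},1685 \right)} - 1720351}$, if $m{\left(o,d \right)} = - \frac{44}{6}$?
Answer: $i \sqrt{1718319} \approx 1310.8 i$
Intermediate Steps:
$m{\left(o,d \right)} = - \frac{22}{3}$ ($m{\left(o,d \right)} = \left(-44\right) \frac{1}{6} = - \frac{22}{3}$)
$L{\left(I,s \right)} = 2032$ ($L{\left(I,s \right)} = 3 + 2029 = 2032$)
$\sqrt{L{\left(m{\left(-20,-45 \right)},1685 \right)} - 1720351} = \sqrt{2032 - 1720351} = \sqrt{-1718319} = i \sqrt{1718319}$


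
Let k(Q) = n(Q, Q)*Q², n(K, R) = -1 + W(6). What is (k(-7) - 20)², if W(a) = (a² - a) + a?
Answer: 2873025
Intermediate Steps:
W(a) = a²
n(K, R) = 35 (n(K, R) = -1 + 6² = -1 + 36 = 35)
k(Q) = 35*Q²
(k(-7) - 20)² = (35*(-7)² - 20)² = (35*49 - 20)² = (1715 - 20)² = 1695² = 2873025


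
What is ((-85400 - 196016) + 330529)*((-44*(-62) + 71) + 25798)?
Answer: 1404484461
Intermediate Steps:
((-85400 - 196016) + 330529)*((-44*(-62) + 71) + 25798) = (-281416 + 330529)*((2728 + 71) + 25798) = 49113*(2799 + 25798) = 49113*28597 = 1404484461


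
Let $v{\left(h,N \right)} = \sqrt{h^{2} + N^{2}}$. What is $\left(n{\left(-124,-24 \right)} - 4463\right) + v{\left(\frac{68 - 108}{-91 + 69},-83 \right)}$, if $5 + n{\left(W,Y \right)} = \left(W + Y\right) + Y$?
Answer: $-4640 + \frac{\sqrt{833969}}{11} \approx -4557.0$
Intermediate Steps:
$n{\left(W,Y \right)} = -5 + W + 2 Y$ ($n{\left(W,Y \right)} = -5 + \left(\left(W + Y\right) + Y\right) = -5 + \left(W + 2 Y\right) = -5 + W + 2 Y$)
$v{\left(h,N \right)} = \sqrt{N^{2} + h^{2}}$
$\left(n{\left(-124,-24 \right)} - 4463\right) + v{\left(\frac{68 - 108}{-91 + 69},-83 \right)} = \left(\left(-5 - 124 + 2 \left(-24\right)\right) - 4463\right) + \sqrt{\left(-83\right)^{2} + \left(\frac{68 - 108}{-91 + 69}\right)^{2}} = \left(\left(-5 - 124 - 48\right) - 4463\right) + \sqrt{6889 + \left(- \frac{40}{-22}\right)^{2}} = \left(-177 - 4463\right) + \sqrt{6889 + \left(\left(-40\right) \left(- \frac{1}{22}\right)\right)^{2}} = -4640 + \sqrt{6889 + \left(\frac{20}{11}\right)^{2}} = -4640 + \sqrt{6889 + \frac{400}{121}} = -4640 + \sqrt{\frac{833969}{121}} = -4640 + \frac{\sqrt{833969}}{11}$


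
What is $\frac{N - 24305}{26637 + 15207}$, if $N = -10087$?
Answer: $- \frac{2866}{3487} \approx -0.82191$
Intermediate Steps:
$\frac{N - 24305}{26637 + 15207} = \frac{-10087 - 24305}{26637 + 15207} = - \frac{34392}{41844} = \left(-34392\right) \frac{1}{41844} = - \frac{2866}{3487}$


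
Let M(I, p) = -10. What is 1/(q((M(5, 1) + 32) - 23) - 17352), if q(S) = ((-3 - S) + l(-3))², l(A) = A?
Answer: -1/17327 ≈ -5.7713e-5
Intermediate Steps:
q(S) = (-6 - S)² (q(S) = ((-3 - S) - 3)² = (-6 - S)²)
1/(q((M(5, 1) + 32) - 23) - 17352) = 1/((6 + ((-10 + 32) - 23))² - 17352) = 1/((6 + (22 - 23))² - 17352) = 1/((6 - 1)² - 17352) = 1/(5² - 17352) = 1/(25 - 17352) = 1/(-17327) = -1/17327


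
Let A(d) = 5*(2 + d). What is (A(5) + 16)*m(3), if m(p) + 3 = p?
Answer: 0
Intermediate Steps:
A(d) = 10 + 5*d
m(p) = -3 + p
(A(5) + 16)*m(3) = ((10 + 5*5) + 16)*(-3 + 3) = ((10 + 25) + 16)*0 = (35 + 16)*0 = 51*0 = 0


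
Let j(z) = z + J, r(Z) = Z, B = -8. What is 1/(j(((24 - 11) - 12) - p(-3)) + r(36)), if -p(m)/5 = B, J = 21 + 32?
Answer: 1/50 ≈ 0.020000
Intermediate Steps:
J = 53
p(m) = 40 (p(m) = -5*(-8) = 40)
j(z) = 53 + z (j(z) = z + 53 = 53 + z)
1/(j(((24 - 11) - 12) - p(-3)) + r(36)) = 1/((53 + (((24 - 11) - 12) - 1*40)) + 36) = 1/((53 + ((13 - 12) - 40)) + 36) = 1/((53 + (1 - 40)) + 36) = 1/((53 - 39) + 36) = 1/(14 + 36) = 1/50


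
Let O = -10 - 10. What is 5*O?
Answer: -100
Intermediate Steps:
O = -20
5*O = 5*(-20) = -100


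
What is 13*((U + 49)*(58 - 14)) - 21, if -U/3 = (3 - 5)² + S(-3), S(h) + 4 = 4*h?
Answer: 48599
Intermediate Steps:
S(h) = -4 + 4*h
U = 36 (U = -3*((3 - 5)² + (-4 + 4*(-3))) = -3*((-2)² + (-4 - 12)) = -3*(4 - 16) = -3*(-12) = 36)
13*((U + 49)*(58 - 14)) - 21 = 13*((36 + 49)*(58 - 14)) - 21 = 13*(85*44) - 21 = 13*3740 - 21 = 48620 - 21 = 48599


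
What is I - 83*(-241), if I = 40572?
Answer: 60575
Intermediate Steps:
I - 83*(-241) = 40572 - 83*(-241) = 40572 + 20003 = 60575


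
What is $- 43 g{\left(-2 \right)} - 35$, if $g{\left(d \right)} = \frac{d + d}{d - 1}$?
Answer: $- \frac{277}{3} \approx -92.333$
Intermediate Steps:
$g{\left(d \right)} = \frac{2 d}{-1 + d}$
$- 43 g{\left(-2 \right)} - 35 = - 43 \cdot 2 \left(-2\right) \frac{1}{-1 - 2} - 35 = - 43 \cdot 2 \left(-2\right) \frac{1}{-3} - 35 = - 43 \cdot 2 \left(-2\right) \left(- \frac{1}{3}\right) - 35 = \left(-43\right) \frac{4}{3} - 35 = - \frac{172}{3} - 35 = - \frac{277}{3}$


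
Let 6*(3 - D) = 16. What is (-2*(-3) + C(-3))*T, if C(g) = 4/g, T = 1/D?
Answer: 14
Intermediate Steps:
D = 1/3 (D = 3 - 1/6*16 = 3 - 8/3 = 1/3 ≈ 0.33333)
T = 3 (T = 1/(1/3) = 3)
(-2*(-3) + C(-3))*T = (-2*(-3) + 4/(-3))*3 = (6 + 4*(-1/3))*3 = (6 - 4/3)*3 = (14/3)*3 = 14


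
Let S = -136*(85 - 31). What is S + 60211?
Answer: 52867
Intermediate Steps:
S = -7344 (S = -136*54 = -7344)
S + 60211 = -7344 + 60211 = 52867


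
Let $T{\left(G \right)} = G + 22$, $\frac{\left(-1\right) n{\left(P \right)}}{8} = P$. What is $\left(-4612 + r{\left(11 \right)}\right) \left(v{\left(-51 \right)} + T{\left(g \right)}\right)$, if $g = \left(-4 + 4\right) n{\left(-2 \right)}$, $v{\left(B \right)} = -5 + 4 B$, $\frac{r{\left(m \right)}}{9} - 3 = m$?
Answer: $838882$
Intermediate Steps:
$n{\left(P \right)} = - 8 P$
$r{\left(m \right)} = 27 + 9 m$
$g = 0$ ($g = \left(-4 + 4\right) \left(\left(-8\right) \left(-2\right)\right) = 0 \cdot 16 = 0$)
$T{\left(G \right)} = 22 + G$
$\left(-4612 + r{\left(11 \right)}\right) \left(v{\left(-51 \right)} + T{\left(g \right)}\right) = \left(-4612 + \left(27 + 9 \cdot 11\right)\right) \left(\left(-5 + 4 \left(-51\right)\right) + \left(22 + 0\right)\right) = \left(-4612 + \left(27 + 99\right)\right) \left(\left(-5 - 204\right) + 22\right) = \left(-4612 + 126\right) \left(-209 + 22\right) = \left(-4486\right) \left(-187\right) = 838882$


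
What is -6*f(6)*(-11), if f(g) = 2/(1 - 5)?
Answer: -33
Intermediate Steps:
f(g) = -1/2 (f(g) = 2/(-4) = 2*(-1/4) = -1/2)
-6*f(6)*(-11) = -6*(-1/2)*(-11) = 3*(-11) = -33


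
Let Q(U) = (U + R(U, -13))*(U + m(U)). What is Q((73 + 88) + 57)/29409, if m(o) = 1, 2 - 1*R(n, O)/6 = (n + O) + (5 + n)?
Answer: -170674/9803 ≈ -17.410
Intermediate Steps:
R(n, O) = -18 - 12*n - 6*O (R(n, O) = 12 - 6*((n + O) + (5 + n)) = 12 - 6*((O + n) + (5 + n)) = 12 - 6*(5 + O + 2*n) = 12 + (-30 - 12*n - 6*O) = -18 - 12*n - 6*O)
Q(U) = (1 + U)*(60 - 11*U) (Q(U) = (U + (-18 - 12*U - 6*(-13)))*(U + 1) = (U + (-18 - 12*U + 78))*(1 + U) = (U + (60 - 12*U))*(1 + U) = (60 - 11*U)*(1 + U) = (1 + U)*(60 - 11*U))
Q((73 + 88) + 57)/29409 = (60 - 11*((73 + 88) + 57)² + 49*((73 + 88) + 57))/29409 = (60 - 11*(161 + 57)² + 49*(161 + 57))*(1/29409) = (60 - 11*218² + 49*218)*(1/29409) = (60 - 11*47524 + 10682)*(1/29409) = (60 - 522764 + 10682)*(1/29409) = -512022*1/29409 = -170674/9803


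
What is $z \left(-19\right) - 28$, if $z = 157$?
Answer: $-3011$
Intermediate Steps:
$z \left(-19\right) - 28 = 157 \left(-19\right) - 28 = -2983 - 28 = -3011$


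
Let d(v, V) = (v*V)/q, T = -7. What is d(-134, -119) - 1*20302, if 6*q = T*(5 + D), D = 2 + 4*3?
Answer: -399406/19 ≈ -21021.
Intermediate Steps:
D = 14 (D = 2 + 12 = 14)
q = -133/6 (q = (-7*(5 + 14))/6 = (-7*19)/6 = (1/6)*(-133) = -133/6 ≈ -22.167)
d(v, V) = -6*V*v/133 (d(v, V) = (v*V)/(-133/6) = (V*v)*(-6/133) = -6*V*v/133)
d(-134, -119) - 1*20302 = -6/133*(-119)*(-134) - 1*20302 = -13668/19 - 20302 = -399406/19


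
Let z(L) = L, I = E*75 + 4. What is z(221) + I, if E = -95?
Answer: -6900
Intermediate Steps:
I = -7121 (I = -95*75 + 4 = -7125 + 4 = -7121)
z(221) + I = 221 - 7121 = -6900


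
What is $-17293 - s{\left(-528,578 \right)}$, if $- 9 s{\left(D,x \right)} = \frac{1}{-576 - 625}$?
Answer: $- \frac{186920038}{10809} \approx -17293.0$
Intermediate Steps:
$s{\left(D,x \right)} = \frac{1}{10809}$ ($s{\left(D,x \right)} = - \frac{1}{9 \left(-576 - 625\right)} = - \frac{1}{9 \left(-1201\right)} = \left(- \frac{1}{9}\right) \left(- \frac{1}{1201}\right) = \frac{1}{10809}$)
$-17293 - s{\left(-528,578 \right)} = -17293 - \frac{1}{10809} = - \frac{186920038}{10809}$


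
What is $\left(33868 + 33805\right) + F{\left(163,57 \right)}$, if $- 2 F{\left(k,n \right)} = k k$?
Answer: $\frac{108777}{2} \approx 54389.0$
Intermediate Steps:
$F{\left(k,n \right)} = - \frac{k^{2}}{2}$ ($F{\left(k,n \right)} = - \frac{k k}{2} = - \frac{k^{2}}{2}$)
$\left(33868 + 33805\right) + F{\left(163,57 \right)} = \left(33868 + 33805\right) - \frac{163^{2}}{2} = 67673 - \frac{26569}{2} = \frac{108777}{2}$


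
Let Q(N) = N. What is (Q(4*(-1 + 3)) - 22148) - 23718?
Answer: -45858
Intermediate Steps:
(Q(4*(-1 + 3)) - 22148) - 23718 = (4*(-1 + 3) - 22148) - 23718 = (4*2 - 22148) - 23718 = (8 - 22148) - 23718 = -22140 - 23718 = -45858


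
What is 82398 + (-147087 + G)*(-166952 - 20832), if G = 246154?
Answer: -18603115130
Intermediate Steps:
82398 + (-147087 + G)*(-166952 - 20832) = 82398 + (-147087 + 246154)*(-166952 - 20832) = 82398 + 99067*(-187784) = 82398 - 18603197528 = -18603115130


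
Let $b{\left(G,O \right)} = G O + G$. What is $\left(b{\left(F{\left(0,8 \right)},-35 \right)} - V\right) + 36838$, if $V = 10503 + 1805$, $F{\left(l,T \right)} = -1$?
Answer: $24564$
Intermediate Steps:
$b{\left(G,O \right)} = G + G O$
$V = 12308$
$\left(b{\left(F{\left(0,8 \right)},-35 \right)} - V\right) + 36838 = \left(- (1 - 35) - 12308\right) + 36838 = \left(\left(-1\right) \left(-34\right) - 12308\right) + 36838 = \left(34 - 12308\right) + 36838 = -12274 + 36838 = 24564$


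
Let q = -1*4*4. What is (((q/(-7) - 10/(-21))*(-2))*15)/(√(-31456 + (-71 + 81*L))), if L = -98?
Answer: 116*I*√4385/18417 ≈ 0.41708*I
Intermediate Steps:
q = -16 (q = -4*4 = -16)
(((q/(-7) - 10/(-21))*(-2))*15)/(√(-31456 + (-71 + 81*L))) = (((-16/(-7) - 10/(-21))*(-2))*15)/(√(-31456 + (-71 + 81*(-98)))) = (((-16*(-⅐) - 10*(-1/21))*(-2))*15)/(√(-31456 + (-71 - 7938))) = (((16/7 + 10/21)*(-2))*15)/(√(-31456 - 8009)) = (((58/21)*(-2))*15)/(√(-39465)) = (-116/21*15)/((3*I*√4385)) = -(-116)*I*√4385/18417 = 116*I*√4385/18417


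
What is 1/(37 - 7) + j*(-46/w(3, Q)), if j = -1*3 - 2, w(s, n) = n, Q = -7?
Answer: -6893/210 ≈ -32.824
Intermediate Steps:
j = -5 (j = -3 - 2 = -5)
1/(37 - 7) + j*(-46/w(3, Q)) = 1/(37 - 7) - (-230)/(-7) = 1/30 - (-230)*(-1)/7 = 1/30 - 5*46/7 = 1/30 - 230/7 = -6893/210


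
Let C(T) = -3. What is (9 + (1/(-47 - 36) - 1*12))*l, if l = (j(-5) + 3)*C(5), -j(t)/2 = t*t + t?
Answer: -27750/83 ≈ -334.34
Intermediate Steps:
j(t) = -2*t - 2*t² (j(t) = -2*(t*t + t) = -2*(t² + t) = -2*(t + t²) = -2*t - 2*t²)
l = 111 (l = (-2*(-5)*(1 - 5) + 3)*(-3) = (-2*(-5)*(-4) + 3)*(-3) = (-40 + 3)*(-3) = -37*(-3) = 111)
(9 + (1/(-47 - 36) - 1*12))*l = (9 + (1/(-47 - 36) - 1*12))*111 = (9 + (1/(-83) - 12))*111 = (9 + (-1/83 - 12))*111 = (9 - 997/83)*111 = -250/83*111 = -27750/83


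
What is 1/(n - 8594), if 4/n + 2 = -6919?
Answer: -6921/59479078 ≈ -0.00011636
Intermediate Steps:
n = -4/6921 (n = 4/(-2 - 6919) = 4/(-6921) = 4*(-1/6921) = -4/6921 ≈ -0.00057795)
1/(n - 8594) = 1/(-4/6921 - 8594) = 1/(-59479078/6921) = -6921/59479078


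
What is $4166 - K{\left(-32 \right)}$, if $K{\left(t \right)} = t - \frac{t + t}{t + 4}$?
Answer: $\frac{29402}{7} \approx 4200.3$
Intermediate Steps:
$K{\left(t \right)} = t - \frac{2 t}{4 + t}$
$4166 - K{\left(-32 \right)} = 4166 - - \frac{32 \left(2 - 32\right)}{4 - 32} = 4166 - \left(-32\right) \frac{1}{-28} \left(-30\right) = 4166 - \left(-32\right) \left(- \frac{1}{28}\right) \left(-30\right) = 4166 - - \frac{240}{7} = 4166 + \frac{240}{7} = \frac{29402}{7}$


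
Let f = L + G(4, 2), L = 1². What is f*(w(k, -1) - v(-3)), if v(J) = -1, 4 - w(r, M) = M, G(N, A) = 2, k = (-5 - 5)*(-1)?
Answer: 18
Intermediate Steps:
k = 10 (k = -10*(-1) = 10)
L = 1
w(r, M) = 4 - M
f = 3 (f = 1 + 2 = 3)
f*(w(k, -1) - v(-3)) = 3*((4 - 1*(-1)) - 1*(-1)) = 3*((4 + 1) + 1) = 3*(5 + 1) = 3*6 = 18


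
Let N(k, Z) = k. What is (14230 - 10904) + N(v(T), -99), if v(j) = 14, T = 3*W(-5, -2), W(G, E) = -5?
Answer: 3340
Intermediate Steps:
T = -15 (T = 3*(-5) = -15)
(14230 - 10904) + N(v(T), -99) = (14230 - 10904) + 14 = 3326 + 14 = 3340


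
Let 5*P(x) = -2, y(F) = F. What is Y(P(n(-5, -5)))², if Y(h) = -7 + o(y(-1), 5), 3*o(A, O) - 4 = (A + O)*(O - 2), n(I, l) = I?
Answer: 25/9 ≈ 2.7778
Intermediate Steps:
P(x) = -⅖ (P(x) = (⅕)*(-2) = -⅖)
o(A, O) = 4/3 + (-2 + O)*(A + O)/3 (o(A, O) = 4/3 + ((A + O)*(O - 2))/3 = 4/3 + ((A + O)*(-2 + O))/3 = 4/3 + ((-2 + O)*(A + O))/3 = 4/3 + (-2 + O)*(A + O)/3)
Y(h) = -5/3 (Y(h) = -7 + (4/3 - ⅔*(-1) - ⅔*5 + (⅓)*5² + (⅓)*(-1)*5) = -7 + (4/3 + ⅔ - 10/3 + (⅓)*25 - 5/3) = -7 + (4/3 + ⅔ - 10/3 + 25/3 - 5/3) = -7 + 16/3 = -5/3)
Y(P(n(-5, -5)))² = (-5/3)² = 25/9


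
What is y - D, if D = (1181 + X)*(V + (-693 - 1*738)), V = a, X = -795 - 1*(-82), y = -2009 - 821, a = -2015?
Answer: 1609898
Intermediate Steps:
y = -2830
X = -713 (X = -795 + 82 = -713)
V = -2015
D = -1612728 (D = (1181 - 713)*(-2015 + (-693 - 1*738)) = 468*(-2015 + (-693 - 738)) = 468*(-2015 - 1431) = 468*(-3446) = -1612728)
y - D = -2830 - 1*(-1612728) = -2830 + 1612728 = 1609898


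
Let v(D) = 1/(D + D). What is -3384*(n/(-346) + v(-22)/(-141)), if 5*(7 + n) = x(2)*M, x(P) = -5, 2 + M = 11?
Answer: -298830/1903 ≈ -157.03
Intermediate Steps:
M = 9 (M = -2 + 11 = 9)
v(D) = 1/(2*D)
n = -16 (n = -7 + (-5*9)/5 = -7 + (⅕)*(-45) = -7 - 9 = -16)
-3384*(n/(-346) + v(-22)/(-141)) = -3384*(-16/(-346) + ((½)/(-22))/(-141)) = -3384*(-16*(-1/346) + ((½)*(-1/22))*(-1/141)) = -3384*(8/173 - 1/44*(-1/141)) = -3384*(8/173 + 1/6204) = -3384*49805/1073292 = -298830/1903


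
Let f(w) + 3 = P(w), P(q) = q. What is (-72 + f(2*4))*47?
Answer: -3149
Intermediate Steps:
f(w) = -3 + w
(-72 + f(2*4))*47 = (-72 + (-3 + 2*4))*47 = (-72 + (-3 + 8))*47 = (-72 + 5)*47 = -67*47 = -3149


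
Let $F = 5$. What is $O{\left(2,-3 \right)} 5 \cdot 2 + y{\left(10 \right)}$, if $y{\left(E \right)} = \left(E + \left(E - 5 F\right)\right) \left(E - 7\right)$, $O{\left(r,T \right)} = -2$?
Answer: $-35$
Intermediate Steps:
$y{\left(E \right)} = \left(-25 + 2 E\right) \left(-7 + E\right)$ ($y{\left(E \right)} = \left(E + \left(E - 25\right)\right) \left(E - 7\right) = \left(E + \left(E - 25\right)\right) \left(-7 + E\right) = \left(E + \left(-25 + E\right)\right) \left(-7 + E\right) = \left(-25 + 2 E\right) \left(-7 + E\right)$)
$O{\left(2,-3 \right)} 5 \cdot 2 + y{\left(10 \right)} = \left(-2\right) 5 \cdot 2 + \left(175 - 390 + 2 \cdot 10^{2}\right) = \left(-10\right) 2 + \left(175 - 390 + 2 \cdot 100\right) = -20 + \left(175 - 390 + 200\right) = -20 - 15 = -35$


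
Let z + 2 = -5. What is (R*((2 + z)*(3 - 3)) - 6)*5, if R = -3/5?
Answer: -30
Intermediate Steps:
z = -7 (z = -2 - 5 = -7)
R = -3/5 (R = -3*1/5 = -3/5 ≈ -0.60000)
(R*((2 + z)*(3 - 3)) - 6)*5 = (-3*(2 - 7)*(3 - 3)/5 - 6)*5 = (-(-3)*0 - 6)*5 = (-3/5*0 - 6)*5 = (0 - 6)*5 = -6*5 = -30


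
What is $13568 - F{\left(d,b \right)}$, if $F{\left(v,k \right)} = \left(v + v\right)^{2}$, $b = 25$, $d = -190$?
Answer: $-130832$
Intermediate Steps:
$F{\left(v,k \right)} = 4 v^{2}$ ($F{\left(v,k \right)} = \left(2 v\right)^{2} = 4 v^{2}$)
$13568 - F{\left(d,b \right)} = 13568 - 4 \left(-190\right)^{2} = 13568 - 4 \cdot 36100 = 13568 - 144400 = -130832$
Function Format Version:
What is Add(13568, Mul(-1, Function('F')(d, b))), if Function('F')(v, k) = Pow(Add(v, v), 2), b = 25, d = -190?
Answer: -130832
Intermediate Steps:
Function('F')(v, k) = Mul(4, Pow(v, 2)) (Function('F')(v, k) = Pow(Mul(2, v), 2) = Mul(4, Pow(v, 2)))
Add(13568, Mul(-1, Function('F')(d, b))) = Add(13568, Mul(-1, Mul(4, Pow(-190, 2)))) = Add(13568, Mul(-1, Mul(4, 36100))) = Add(13568, Mul(-1, 144400)) = Add(13568, -144400) = -130832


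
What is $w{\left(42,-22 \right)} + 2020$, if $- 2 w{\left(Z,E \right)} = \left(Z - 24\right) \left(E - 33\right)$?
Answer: $2515$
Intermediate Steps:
$w{\left(Z,E \right)} = - \frac{\left(-33 + E\right) \left(-24 + Z\right)}{2}$ ($w{\left(Z,E \right)} = - \frac{\left(Z - 24\right) \left(E - 33\right)}{2} = - \frac{\left(-24 + Z\right) \left(-33 + E\right)}{2} = - \frac{\left(-33 + E\right) \left(-24 + Z\right)}{2}$)
$w{\left(42,-22 \right)} + 2020 = \left(-396 + 12 \left(-22\right) + \frac{33}{2} \cdot 42 - \left(-11\right) 42\right) + 2020 = \left(-396 - 264 + 693 + 462\right) + 2020 = 495 + 2020 = 2515$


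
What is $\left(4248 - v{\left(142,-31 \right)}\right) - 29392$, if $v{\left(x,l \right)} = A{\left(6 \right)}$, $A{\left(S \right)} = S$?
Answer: $-25150$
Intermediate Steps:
$v{\left(x,l \right)} = 6$
$\left(4248 - v{\left(142,-31 \right)}\right) - 29392 = \left(4248 - 6\right) - 29392 = 4242 - 29392 = -25150$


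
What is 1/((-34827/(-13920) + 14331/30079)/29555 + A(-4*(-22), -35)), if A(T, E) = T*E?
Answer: -4124889680800/12704659801181049 ≈ -0.00032468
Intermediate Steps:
A(T, E) = E*T
1/((-34827/(-13920) + 14331/30079)/29555 + A(-4*(-22), -35)) = 1/((-34827/(-13920) + 14331/30079)/29555 - (-140)*(-22)) = 1/((-34827*(-1/13920) + 14331*(1/30079))*(1/29555) - 35*88) = 1/((11609/4640 + 14331/30079)*(1/29555) - 3080) = 1/((415682951/139566560)*(1/29555) - 3080) = 1/(415682951/4124889680800 - 3080) = 1/(-12704659801181049/4124889680800) = -4124889680800/12704659801181049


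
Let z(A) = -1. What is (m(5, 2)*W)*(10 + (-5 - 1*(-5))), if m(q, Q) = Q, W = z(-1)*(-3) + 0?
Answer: 60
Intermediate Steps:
W = 3 (W = -1*(-3) + 0 = 3 + 0 = 3)
(m(5, 2)*W)*(10 + (-5 - 1*(-5))) = (2*3)*(10 + (-5 - 1*(-5))) = 6*(10 + (-5 + 5)) = 6*(10 + 0) = 6*10 = 60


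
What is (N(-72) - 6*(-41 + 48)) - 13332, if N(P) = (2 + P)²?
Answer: -8474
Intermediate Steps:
(N(-72) - 6*(-41 + 48)) - 13332 = ((2 - 72)² - 6*(-41 + 48)) - 13332 = ((-70)² - 6*7) - 13332 = (4900 - 42) - 13332 = 4858 - 13332 = -8474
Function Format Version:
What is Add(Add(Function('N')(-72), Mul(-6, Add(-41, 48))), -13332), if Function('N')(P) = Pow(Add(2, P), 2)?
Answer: -8474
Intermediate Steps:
Add(Add(Function('N')(-72), Mul(-6, Add(-41, 48))), -13332) = Add(Add(Pow(Add(2, -72), 2), Mul(-6, Add(-41, 48))), -13332) = Add(Add(Pow(-70, 2), Mul(-6, 7)), -13332) = Add(Add(4900, -42), -13332) = Add(4858, -13332) = -8474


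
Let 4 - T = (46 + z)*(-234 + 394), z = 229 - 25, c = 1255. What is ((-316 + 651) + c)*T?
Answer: -63593640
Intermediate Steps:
z = 204
T = -39996 (T = 4 - (46 + 204)*(-234 + 394) = 4 - 250*160 = 4 - 1*40000 = 4 - 40000 = -39996)
((-316 + 651) + c)*T = ((-316 + 651) + 1255)*(-39996) = (335 + 1255)*(-39996) = 1590*(-39996) = -63593640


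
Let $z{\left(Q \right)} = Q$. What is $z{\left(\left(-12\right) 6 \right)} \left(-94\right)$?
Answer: $6768$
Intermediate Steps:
$z{\left(\left(-12\right) 6 \right)} \left(-94\right) = \left(-12\right) 6 \left(-94\right) = \left(-72\right) \left(-94\right) = 6768$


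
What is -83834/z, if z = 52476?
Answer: -41917/26238 ≈ -1.5976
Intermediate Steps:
-83834/z = -83834/52476 = -83834*1/52476 = -41917/26238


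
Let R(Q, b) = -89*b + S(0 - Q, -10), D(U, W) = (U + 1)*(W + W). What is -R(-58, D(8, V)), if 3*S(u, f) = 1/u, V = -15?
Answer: -4181221/174 ≈ -24030.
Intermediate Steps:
S(u, f) = 1/(3*u)
D(U, W) = 2*W*(1 + U) (D(U, W) = (1 + U)*(2*W) = 2*W*(1 + U))
R(Q, b) = -89*b - 1/(3*Q) (R(Q, b) = -89*b + 1/(3*(0 - Q)) = -89*b + 1/(3*((-Q))) = -89*b + (-1/Q)/3 = -89*b - 1/(3*Q))
-R(-58, D(8, V)) = -(-178*(-15)*(1 + 8) - ⅓/(-58)) = -(-178*(-15)*9 - ⅓*(-1/58)) = -(-89*(-270) + 1/174) = -(24030 + 1/174) = -1*4181221/174 = -4181221/174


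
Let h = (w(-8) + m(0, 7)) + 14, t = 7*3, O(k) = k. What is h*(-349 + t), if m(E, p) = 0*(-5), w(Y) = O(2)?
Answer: -5248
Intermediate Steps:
t = 21
w(Y) = 2
m(E, p) = 0
h = 16 (h = (2 + 0) + 14 = 2 + 14 = 16)
h*(-349 + t) = 16*(-349 + 21) = 16*(-328) = -5248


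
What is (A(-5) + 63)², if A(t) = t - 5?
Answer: 2809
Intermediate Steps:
A(t) = -5 + t
(A(-5) + 63)² = ((-5 - 5) + 63)² = (-10 + 63)² = 53² = 2809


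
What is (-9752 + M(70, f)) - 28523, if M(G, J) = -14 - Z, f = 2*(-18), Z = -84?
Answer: -38205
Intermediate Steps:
f = -36
M(G, J) = 70 (M(G, J) = -14 - 1*(-84) = -14 + 84 = 70)
(-9752 + M(70, f)) - 28523 = (-9752 + 70) - 28523 = -9682 - 28523 = -38205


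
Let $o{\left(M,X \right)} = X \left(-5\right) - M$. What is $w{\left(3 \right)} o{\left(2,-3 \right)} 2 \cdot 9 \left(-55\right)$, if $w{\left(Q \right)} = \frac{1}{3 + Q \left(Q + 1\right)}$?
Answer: $-858$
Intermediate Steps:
$o{\left(M,X \right)} = - M - 5 X$ ($o{\left(M,X \right)} = - 5 X - M = - M - 5 X$)
$w{\left(Q \right)} = \frac{1}{3 + Q \left(1 + Q\right)}$
$w{\left(3 \right)} o{\left(2,-3 \right)} 2 \cdot 9 \left(-55\right) = \frac{\left(-1\right) 2 - -15}{3 + 3 + 3^{2}} \cdot 2 \cdot 9 \left(-55\right) = \frac{-2 + 15}{3 + 3 + 9} \cdot 2 \cdot 9 \left(-55\right) = \frac{1}{15} \cdot 13 \cdot 2 \cdot 9 \left(-55\right) = \frac{13}{15} \cdot 2 \cdot 9 \left(-55\right) = \frac{26}{15} \cdot 9 \left(-55\right) = \frac{78}{5} \left(-55\right) = -858$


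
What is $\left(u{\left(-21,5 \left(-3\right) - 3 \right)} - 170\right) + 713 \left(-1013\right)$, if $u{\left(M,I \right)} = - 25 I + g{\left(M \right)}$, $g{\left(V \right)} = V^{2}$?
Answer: $-721548$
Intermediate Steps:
$u{\left(M,I \right)} = M^{2} - 25 I$ ($u{\left(M,I \right)} = - 25 I + M^{2} = M^{2} - 25 I$)
$\left(u{\left(-21,5 \left(-3\right) - 3 \right)} - 170\right) + 713 \left(-1013\right) = \left(\left(\left(-21\right)^{2} - 25 \left(5 \left(-3\right) - 3\right)\right) - 170\right) + 713 \left(-1013\right) = \left(\left(441 - 25 \left(-15 - 3\right)\right) - 170\right) - 722269 = \left(\left(441 - -450\right) - 170\right) - 722269 = \left(\left(441 + 450\right) - 170\right) - 722269 = \left(891 - 170\right) - 722269 = 721 - 722269 = -721548$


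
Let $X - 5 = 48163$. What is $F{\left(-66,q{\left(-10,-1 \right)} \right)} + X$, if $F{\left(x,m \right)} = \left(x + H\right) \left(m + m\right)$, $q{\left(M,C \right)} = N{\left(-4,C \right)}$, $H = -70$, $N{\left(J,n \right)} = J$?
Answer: $49256$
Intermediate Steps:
$X = 48168$ ($X = 5 + 48163 = 48168$)
$q{\left(M,C \right)} = -4$
$F{\left(x,m \right)} = 2 m \left(-70 + x\right)$ ($F{\left(x,m \right)} = \left(x - 70\right) \left(m + m\right) = \left(-70 + x\right) 2 m = 2 m \left(-70 + x\right)$)
$F{\left(-66,q{\left(-10,-1 \right)} \right)} + X = 2 \left(-4\right) \left(-70 - 66\right) + 48168 = 2 \left(-4\right) \left(-136\right) + 48168 = 1088 + 48168 = 49256$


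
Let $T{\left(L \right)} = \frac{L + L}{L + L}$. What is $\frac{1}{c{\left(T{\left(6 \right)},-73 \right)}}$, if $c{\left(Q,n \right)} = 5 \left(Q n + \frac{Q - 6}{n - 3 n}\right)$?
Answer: $- \frac{146}{53315} \approx -0.0027384$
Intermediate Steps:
$T{\left(L \right)} = 1$ ($T{\left(L \right)} = \frac{2 L}{2 L} = 2 L \frac{1}{2 L} = 1$)
$c{\left(Q,n \right)} = 5 Q n - \frac{5 \left(-6 + Q\right)}{2 n}$ ($c{\left(Q,n \right)} = 5 \left(Q n + \frac{-6 + Q}{\left(-2\right) n}\right) = 5 \left(Q n + \left(-6 + Q\right) \left(- \frac{1}{2 n}\right)\right) = 5 \left(Q n - \frac{-6 + Q}{2 n}\right) = 5 Q n - \frac{5 \left(-6 + Q\right)}{2 n}$)
$\frac{1}{c{\left(T{\left(6 \right)},-73 \right)}} = \frac{1}{\frac{5}{2} \frac{1}{-73} \left(6 - 1 + 2 \cdot 1 \left(-73\right)^{2}\right)} = \frac{1}{\frac{5}{2} \left(- \frac{1}{73}\right) \left(6 - 1 + 2 \cdot 1 \cdot 5329\right)} = \frac{1}{\frac{5}{2} \left(- \frac{1}{73}\right) \left(6 - 1 + 10658\right)} = \frac{1}{\frac{5}{2} \left(- \frac{1}{73}\right) 10663} = \frac{1}{- \frac{53315}{146}} = - \frac{146}{53315}$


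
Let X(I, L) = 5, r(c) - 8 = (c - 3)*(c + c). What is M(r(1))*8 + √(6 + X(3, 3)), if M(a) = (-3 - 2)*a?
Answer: -160 + √11 ≈ -156.68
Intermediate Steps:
r(c) = 8 + 2*c*(-3 + c) (r(c) = 8 + (c - 3)*(c + c) = 8 + (-3 + c)*(2*c) = 8 + 2*c*(-3 + c))
M(a) = -5*a
M(r(1))*8 + √(6 + X(3, 3)) = -5*(8 - 6*1 + 2*1²)*8 + √(6 + 5) = -5*(8 - 6 + 2*1)*8 + √11 = -5*(8 - 6 + 2)*8 + √11 = -5*4*8 + √11 = -20*8 + √11 = -160 + √11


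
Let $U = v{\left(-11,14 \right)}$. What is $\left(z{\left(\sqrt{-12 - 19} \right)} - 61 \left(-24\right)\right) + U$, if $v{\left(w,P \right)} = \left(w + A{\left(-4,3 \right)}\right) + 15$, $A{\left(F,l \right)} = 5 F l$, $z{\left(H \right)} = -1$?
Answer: $1407$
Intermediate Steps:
$A{\left(F,l \right)} = 5 F l$
$v{\left(w,P \right)} = -45 + w$ ($v{\left(w,P \right)} = \left(w + 5 \left(-4\right) 3\right) + 15 = \left(w - 60\right) + 15 = \left(-60 + w\right) + 15 = -45 + w$)
$U = -56$ ($U = -45 - 11 = -56$)
$\left(z{\left(\sqrt{-12 - 19} \right)} - 61 \left(-24\right)\right) + U = \left(-1 - 61 \left(-24\right)\right) - 56 = \left(-1 - -1464\right) - 56 = \left(-1 + 1464\right) - 56 = 1463 - 56 = 1407$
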